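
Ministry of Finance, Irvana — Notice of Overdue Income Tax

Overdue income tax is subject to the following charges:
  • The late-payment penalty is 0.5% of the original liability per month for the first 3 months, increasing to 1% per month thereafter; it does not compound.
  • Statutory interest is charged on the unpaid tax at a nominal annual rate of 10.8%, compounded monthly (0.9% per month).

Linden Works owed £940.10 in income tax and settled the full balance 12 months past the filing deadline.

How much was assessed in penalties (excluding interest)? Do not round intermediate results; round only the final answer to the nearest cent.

£98.71

Penalty, months 1–3: 3 × 0.5% × £940.10 = £14.10…
Penalty, months 4–12: 9 × 1% × £940.10 = £84.61…
Total penalty = £14.10… + £84.61… = £98.71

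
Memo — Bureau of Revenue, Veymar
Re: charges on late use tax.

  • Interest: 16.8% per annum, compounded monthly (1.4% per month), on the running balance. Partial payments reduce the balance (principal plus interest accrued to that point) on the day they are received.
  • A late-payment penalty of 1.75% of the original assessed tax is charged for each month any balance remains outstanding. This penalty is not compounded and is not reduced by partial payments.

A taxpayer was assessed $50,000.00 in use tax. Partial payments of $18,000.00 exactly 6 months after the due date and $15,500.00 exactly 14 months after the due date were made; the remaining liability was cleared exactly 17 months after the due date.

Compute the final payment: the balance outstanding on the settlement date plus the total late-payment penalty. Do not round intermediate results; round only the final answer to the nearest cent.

Balance at month 6: $50,000.0000 × (1 + 0.014)^6 = $54,349.7730…
After $18,000.00 payment: $54,349.7730… − $18,000.00 = $36,349.7730…
Balance at month 14: $36,349.7730… × (1 + 0.014)^8 = $40,626.1196…
After $15,500.00 payment: $40,626.1196… − $15,500.00 = $25,126.1196…
Balance at month 17: $25,126.1196… × (1 + 0.014)^3 = $26,196.2597…
Penalty: 17 × 1.75% × $50,000.00 = $14,875.00
Final settlement = outstanding balance + penalty = $26,196.2597… + $14,875.00 = $41,071.26

$41,071.26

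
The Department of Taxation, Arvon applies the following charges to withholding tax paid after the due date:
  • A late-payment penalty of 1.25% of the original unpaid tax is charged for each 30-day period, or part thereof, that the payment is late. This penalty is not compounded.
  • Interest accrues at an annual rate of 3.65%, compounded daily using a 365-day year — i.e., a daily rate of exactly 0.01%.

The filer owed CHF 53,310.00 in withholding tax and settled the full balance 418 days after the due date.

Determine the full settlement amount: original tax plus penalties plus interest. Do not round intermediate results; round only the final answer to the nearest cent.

Penalty periods: ⌈418/30⌉ = 14; penalty = 14 × 1.25% × CHF 53,310.00 = CHF 9,329.25
Interest: CHF 53,310.00 × ((1 + 0.0001)^418 − 1) = CHF 53,310.00 × 0.04268374… = CHF 2,275.4703…
Total = CHF 53,310.00 + CHF 9,329.2500 + CHF 2,275.4703… = CHF 64,914.72

CHF 64,914.72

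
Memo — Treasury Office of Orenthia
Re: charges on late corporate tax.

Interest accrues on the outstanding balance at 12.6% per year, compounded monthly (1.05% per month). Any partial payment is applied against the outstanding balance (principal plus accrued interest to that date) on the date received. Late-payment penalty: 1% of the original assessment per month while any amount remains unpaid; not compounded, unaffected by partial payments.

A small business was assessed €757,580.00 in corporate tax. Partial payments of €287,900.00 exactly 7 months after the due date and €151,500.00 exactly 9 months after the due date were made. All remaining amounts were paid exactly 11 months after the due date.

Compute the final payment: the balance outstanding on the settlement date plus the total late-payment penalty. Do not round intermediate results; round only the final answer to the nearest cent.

€478,274.07

Balance at month 7: €757,580.0000 × (1 + 0.0105)^7 = €815,047.1362…
After €287,900.00 payment: €815,047.1362… − €287,900.00 = €527,147.1362…
Balance at month 9: €527,147.1362… × (1 + 0.0105)^2 = €538,275.3440…
After €151,500.00 payment: €538,275.3440… − €151,500.00 = €386,775.3440…
Balance at month 11: €386,775.3440… × (1 + 0.0105)^2 = €394,940.2682…
Penalty: 11 × 1% × €757,580.00 = €83,333.80
Final settlement = outstanding balance + penalty = €394,940.2682… + €83,333.80 = €478,274.07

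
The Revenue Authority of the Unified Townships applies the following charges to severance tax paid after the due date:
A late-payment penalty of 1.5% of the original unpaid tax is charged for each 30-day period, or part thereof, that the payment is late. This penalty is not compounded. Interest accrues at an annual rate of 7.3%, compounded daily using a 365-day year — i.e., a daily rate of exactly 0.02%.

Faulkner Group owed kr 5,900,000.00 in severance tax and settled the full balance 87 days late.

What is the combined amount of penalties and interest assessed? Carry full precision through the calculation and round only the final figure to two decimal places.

Penalty periods: ⌈87/30⌉ = 3; penalty = 3 × 1.5% × kr 5,900,000.00 = kr 265,500.00
Interest: kr 5,900,000.00 × ((1 + 0.0002)^87 − 1) = kr 5,900,000.00 × 0.01755049… = kr 103,547.9000…
Penalties + interest = kr 265,500.0000 + kr 103,547.9000… = kr 369,047.90

kr 369,047.90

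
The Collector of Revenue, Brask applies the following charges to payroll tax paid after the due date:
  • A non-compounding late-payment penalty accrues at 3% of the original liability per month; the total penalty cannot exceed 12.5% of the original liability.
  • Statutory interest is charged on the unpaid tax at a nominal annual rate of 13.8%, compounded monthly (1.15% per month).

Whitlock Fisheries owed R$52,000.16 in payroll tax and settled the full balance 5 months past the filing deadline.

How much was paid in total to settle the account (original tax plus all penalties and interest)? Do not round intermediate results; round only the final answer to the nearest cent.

Penalty (uncapped): 5 × 3% × R$52,000.16 = R$7,800.02…; cap = 12.5% × R$52,000.16 = R$6,500.02 → penalty = R$6,500.02
Interest: R$52,000.16 × ((1 + 0.0115)^5 − 1) = R$52,000.16 × 0.0588378… = R$3,059.5748…
Total = R$52,000.16 + R$6,500.0200 + R$3,059.5748… = R$61,559.75

R$61,559.75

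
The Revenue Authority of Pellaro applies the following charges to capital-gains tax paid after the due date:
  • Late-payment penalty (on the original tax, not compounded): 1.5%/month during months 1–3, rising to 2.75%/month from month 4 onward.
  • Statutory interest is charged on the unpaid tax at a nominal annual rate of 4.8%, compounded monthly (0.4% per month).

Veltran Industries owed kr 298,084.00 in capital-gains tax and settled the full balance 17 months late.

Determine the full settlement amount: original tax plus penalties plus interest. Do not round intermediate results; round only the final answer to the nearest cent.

kr 447,191.62

Penalty, months 1–3: 3 × 1.5% × kr 298,084.00 = kr 13,413.78
Penalty, months 4–17: 14 × 2.75% × kr 298,084.00 = kr 114,762.34
Interest: kr 298,084.00 × ((1 + 0.004)^17 − 1) = kr 298,084.00 × 0.0702201… = kr 20,931.4989…
Total = kr 298,084.00 + kr 128,176.1200 + kr 20,931.4989… = kr 447,191.62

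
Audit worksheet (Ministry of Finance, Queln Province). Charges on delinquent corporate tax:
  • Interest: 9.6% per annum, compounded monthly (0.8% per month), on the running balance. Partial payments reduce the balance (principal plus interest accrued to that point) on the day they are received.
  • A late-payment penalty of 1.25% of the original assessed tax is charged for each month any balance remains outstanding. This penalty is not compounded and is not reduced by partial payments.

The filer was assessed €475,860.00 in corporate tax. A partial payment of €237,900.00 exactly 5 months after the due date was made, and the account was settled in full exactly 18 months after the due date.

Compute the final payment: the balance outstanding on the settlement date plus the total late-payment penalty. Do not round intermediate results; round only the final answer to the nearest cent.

€392,452.13

Balance at month 5: €475,860.0000 × (1 + 0.008)^5 = €495,201.3966…
After €237,900.00 payment: €495,201.3966… − €237,900.00 = €257,301.3966…
Balance at month 18: €257,301.3966… × (1 + 0.008)^13 = €285,383.6320…
Penalty: 18 × 1.25% × €475,860.00 = €107,068.50
Final settlement = outstanding balance + penalty = €285,383.6320… + €107,068.50 = €392,452.13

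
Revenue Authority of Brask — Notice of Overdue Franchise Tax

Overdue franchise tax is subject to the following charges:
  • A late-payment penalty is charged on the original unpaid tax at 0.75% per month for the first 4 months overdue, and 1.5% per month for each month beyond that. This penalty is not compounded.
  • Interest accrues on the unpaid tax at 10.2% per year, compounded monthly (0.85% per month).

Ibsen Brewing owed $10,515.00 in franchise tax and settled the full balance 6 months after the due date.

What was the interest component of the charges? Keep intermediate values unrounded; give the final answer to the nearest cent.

$547.79

Interest: $10,515.00 × ((1 + 0.0085)^6 − 1) = $10,515.00 × 0.0520961… = $547.7906…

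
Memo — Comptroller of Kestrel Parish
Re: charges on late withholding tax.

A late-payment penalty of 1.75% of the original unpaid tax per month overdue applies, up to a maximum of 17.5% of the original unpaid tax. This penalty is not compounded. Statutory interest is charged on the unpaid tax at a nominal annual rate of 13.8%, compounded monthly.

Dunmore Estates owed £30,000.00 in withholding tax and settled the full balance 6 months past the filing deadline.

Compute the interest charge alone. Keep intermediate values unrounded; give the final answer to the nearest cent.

£2,130.43

Interest (13.8%/yr ÷ 12 = 1.15%/month): £30,000.00 × ((1 + 0.0115)^6 − 1) = £2,130.4329…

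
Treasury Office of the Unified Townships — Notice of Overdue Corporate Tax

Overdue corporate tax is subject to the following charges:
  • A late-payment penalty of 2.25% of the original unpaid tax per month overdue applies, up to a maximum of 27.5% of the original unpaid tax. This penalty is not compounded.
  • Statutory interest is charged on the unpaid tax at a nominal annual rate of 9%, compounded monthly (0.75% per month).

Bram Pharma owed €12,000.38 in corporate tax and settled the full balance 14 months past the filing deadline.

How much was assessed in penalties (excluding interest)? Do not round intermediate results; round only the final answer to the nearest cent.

€3,300.10

Penalty (uncapped): 14 × 2.25% × €12,000.38 = €3,780.12…; cap = 27.5% × €12,000.38 = €3,300.10… → penalty = €3,300.10…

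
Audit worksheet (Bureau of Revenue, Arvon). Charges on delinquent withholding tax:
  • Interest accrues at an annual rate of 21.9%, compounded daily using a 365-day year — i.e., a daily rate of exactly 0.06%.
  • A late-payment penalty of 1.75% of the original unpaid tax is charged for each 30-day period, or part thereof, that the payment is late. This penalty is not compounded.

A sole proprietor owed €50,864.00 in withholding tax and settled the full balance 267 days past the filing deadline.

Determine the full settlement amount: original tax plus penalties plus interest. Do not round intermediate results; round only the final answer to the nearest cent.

Penalty periods: ⌈267/30⌉ = 9; penalty = 9 × 1.75% × €50,864.00 = €8,011.08
Interest: €50,864.00 × ((1 + 0.0006)^267 − 1) = €50,864.00 × 0.17368921… = €8,834.5280…
Total = €50,864.00 + €8,011.0800 + €8,834.5280… = €67,709.61

€67,709.61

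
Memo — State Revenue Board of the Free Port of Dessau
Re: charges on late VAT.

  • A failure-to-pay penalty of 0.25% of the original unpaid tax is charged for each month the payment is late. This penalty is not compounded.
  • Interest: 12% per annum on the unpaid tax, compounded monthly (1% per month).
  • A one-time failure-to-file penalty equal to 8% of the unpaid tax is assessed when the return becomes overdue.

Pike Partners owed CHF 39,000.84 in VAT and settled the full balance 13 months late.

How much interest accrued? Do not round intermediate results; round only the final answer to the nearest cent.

CHF 5,385.75

Interest: CHF 39,000.84 × ((1 + 0.01)^13 − 1) = CHF 39,000.84 × 0.1380933… = CHF 5,385.7539…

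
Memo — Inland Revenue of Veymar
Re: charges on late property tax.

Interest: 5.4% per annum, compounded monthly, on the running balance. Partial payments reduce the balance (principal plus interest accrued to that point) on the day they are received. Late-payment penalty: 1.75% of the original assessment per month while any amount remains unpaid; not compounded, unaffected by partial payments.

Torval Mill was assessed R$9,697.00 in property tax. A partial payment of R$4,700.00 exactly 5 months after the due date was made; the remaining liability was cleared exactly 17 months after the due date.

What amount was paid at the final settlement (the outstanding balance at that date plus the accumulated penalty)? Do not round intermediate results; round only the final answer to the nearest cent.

R$8,390.82

Monthly rate = 5.4% ÷ 12 = 0.45%
Balance at month 5: R$9,697.0000 × (1 + 0.0045)^5 = R$9,917.1550…
After R$4,700.00 payment: R$9,917.1550… − R$4,700.00 = R$5,217.1550…
Balance at month 17: R$5,217.1550… × (1 + 0.0045)^12 = R$5,505.9598…
Penalty: 17 × 1.75% × R$9,697.00 = R$2,884.86…
Final settlement = outstanding balance + penalty = R$5,505.9598… + R$2,884.86… = R$8,390.82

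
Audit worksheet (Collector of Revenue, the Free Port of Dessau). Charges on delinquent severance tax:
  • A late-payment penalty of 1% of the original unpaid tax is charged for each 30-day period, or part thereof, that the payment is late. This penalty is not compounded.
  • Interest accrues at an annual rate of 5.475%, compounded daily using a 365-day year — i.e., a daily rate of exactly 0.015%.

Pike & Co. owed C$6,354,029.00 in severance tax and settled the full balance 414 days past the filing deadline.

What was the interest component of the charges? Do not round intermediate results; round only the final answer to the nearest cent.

Interest: C$6,354,029.00 × ((1 + 0.00015)^414 − 1) = C$6,354,029.00 × 0.06406379… = C$407,063.1852…

C$407,063.19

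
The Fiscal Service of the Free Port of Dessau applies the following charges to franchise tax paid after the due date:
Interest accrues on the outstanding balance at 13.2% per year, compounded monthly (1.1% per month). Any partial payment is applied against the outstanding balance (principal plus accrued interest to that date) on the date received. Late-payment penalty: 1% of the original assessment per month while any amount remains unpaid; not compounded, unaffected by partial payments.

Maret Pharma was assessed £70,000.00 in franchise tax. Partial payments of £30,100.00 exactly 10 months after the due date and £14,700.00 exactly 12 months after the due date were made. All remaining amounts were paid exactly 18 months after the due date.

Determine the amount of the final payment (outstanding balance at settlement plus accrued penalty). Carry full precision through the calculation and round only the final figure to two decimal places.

Balance at month 10: £70,000.0000 × (1 + 0.011)^10 = £78,092.5485…
After £30,100.00 payment: £78,092.5485… − £30,100.00 = £47,992.5485…
Balance at month 12: £47,992.5485… × (1 + 0.011)^2 = £49,054.1917…
After £14,700.00 payment: £49,054.1917… − £14,700.00 = £34,354.1917…
Balance at month 18: £34,354.1917… × (1 + 0.011)^6 = £36,684.8432…
Penalty: 18 × 1% × £70,000.00 = £12,600.00
Final settlement = outstanding balance + penalty = £36,684.8432… + £12,600.00 = £49,284.84

£49,284.84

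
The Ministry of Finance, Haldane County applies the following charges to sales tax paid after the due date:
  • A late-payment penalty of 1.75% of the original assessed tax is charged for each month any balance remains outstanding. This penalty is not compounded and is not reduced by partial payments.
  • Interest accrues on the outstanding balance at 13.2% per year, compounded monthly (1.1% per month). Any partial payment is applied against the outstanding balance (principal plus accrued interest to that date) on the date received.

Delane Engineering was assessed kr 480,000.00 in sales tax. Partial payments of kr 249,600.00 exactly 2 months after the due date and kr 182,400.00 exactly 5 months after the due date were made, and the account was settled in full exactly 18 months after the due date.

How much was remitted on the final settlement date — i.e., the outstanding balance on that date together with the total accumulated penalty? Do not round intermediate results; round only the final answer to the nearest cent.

kr 228,047.01

Balance at month 2: kr 480,000.0000 × (1 + 0.011)^2 = kr 490,618.0800
After kr 249,600.00 payment: kr 490,618.0800 − kr 249,600.00 = kr 241,018.0800
Balance at month 5: kr 241,018.0800 × (1 + 0.011)^3 = kr 249,059.4870…
After kr 182,400.00 payment: kr 249,059.4870… − kr 182,400.00 = kr 66,659.4870…
Balance at month 18: kr 66,659.4870… × (1 + 0.011)^13 = kr 76,847.0127…
Penalty: 18 × 1.75% × kr 480,000.00 = kr 151,200.00
Final settlement = outstanding balance + penalty = kr 76,847.0127… + kr 151,200.00 = kr 228,047.01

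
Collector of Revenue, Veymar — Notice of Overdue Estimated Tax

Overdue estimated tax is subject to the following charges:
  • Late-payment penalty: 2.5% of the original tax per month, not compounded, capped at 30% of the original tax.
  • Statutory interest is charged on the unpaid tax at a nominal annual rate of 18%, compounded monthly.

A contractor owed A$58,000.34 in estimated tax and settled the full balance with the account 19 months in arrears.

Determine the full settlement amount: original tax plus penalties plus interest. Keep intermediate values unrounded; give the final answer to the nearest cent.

Penalty (uncapped): 19 × 2.5% × A$58,000.34 = A$27,550.16…; cap = 30% × A$58,000.34 = A$17,400.10… → penalty = A$17,400.10…
Interest (18%/yr ÷ 12 = 1.5%/month): A$58,000.34 × ((1 + 0.015)^19 − 1) = A$18,963.2544…
Total = A$58,000.34 + A$17,400.1020 + A$18,963.2544… = A$94,363.70

A$94,363.70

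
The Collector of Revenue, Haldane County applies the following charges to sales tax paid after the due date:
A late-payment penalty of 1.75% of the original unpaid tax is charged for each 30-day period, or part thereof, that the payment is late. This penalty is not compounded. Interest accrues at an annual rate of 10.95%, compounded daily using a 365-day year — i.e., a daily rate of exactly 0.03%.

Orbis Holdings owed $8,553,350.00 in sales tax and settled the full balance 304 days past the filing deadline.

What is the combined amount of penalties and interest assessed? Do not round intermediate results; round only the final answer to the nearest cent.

Penalty periods: ⌈304/30⌉ = 11; penalty = 11 × 1.75% × $8,553,350.00 = $1,646,519.88…
Interest: $8,553,350.00 × ((1 + 0.0003)^304 − 1) = $8,553,350.00 × 0.09547310… = $816,614.8210…
Penalties + interest = $1,646,519.8750 + $816,614.8210… = $2,463,134.70

$2,463,134.70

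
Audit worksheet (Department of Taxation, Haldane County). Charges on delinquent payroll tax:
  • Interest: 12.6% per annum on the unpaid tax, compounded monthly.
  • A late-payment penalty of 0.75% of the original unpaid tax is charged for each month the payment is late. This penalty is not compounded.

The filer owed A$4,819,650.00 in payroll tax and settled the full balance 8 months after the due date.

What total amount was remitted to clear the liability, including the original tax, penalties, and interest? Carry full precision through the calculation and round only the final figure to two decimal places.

Late-payment penalty: 8 × 0.75% × A$4,819,650.00 = A$289,179.00
Interest (12.6%/yr ÷ 12 = 1.05%/month): A$4,819,650.00 × ((1 + 0.0105)^8 − 1) = A$420,045.4384…
Total = A$4,819,650.00 + A$289,179.0000 + A$420,045.4384… = A$5,528,874.44

A$5,528,874.44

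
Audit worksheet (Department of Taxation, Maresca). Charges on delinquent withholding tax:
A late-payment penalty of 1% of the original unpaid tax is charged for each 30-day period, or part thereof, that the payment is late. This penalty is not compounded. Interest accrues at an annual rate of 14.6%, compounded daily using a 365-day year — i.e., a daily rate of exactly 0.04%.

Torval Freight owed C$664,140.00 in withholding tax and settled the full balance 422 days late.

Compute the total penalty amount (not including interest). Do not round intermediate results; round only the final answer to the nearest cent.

C$99,621.00

Penalty periods: ⌈422/30⌉ = 15; penalty = 15 × 1% × C$664,140.00 = C$99,621.00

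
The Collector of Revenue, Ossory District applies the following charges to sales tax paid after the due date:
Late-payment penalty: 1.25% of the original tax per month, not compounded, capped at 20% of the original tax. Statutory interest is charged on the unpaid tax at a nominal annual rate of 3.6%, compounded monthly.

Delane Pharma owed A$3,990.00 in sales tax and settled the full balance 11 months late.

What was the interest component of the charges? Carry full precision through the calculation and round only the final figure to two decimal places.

Interest (3.6%/yr ÷ 12 = 0.3%/month): A$3,990.00 × ((1 + 0.003)^11 − 1) = A$133.6629…

A$133.66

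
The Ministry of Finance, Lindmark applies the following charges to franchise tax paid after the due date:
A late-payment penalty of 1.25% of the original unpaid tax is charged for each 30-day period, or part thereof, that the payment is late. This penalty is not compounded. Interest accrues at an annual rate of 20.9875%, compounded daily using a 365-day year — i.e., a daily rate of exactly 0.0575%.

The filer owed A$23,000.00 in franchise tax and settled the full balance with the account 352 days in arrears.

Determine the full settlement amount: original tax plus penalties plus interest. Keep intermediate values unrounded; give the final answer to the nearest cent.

Penalty periods: ⌈352/30⌉ = 12; penalty = 12 × 1.25% × A$23,000.00 = A$3,450.00
Interest: A$23,000.00 × ((1 + 0.000575)^352 − 1) = A$23,000.00 × 0.22426643… = A$5,158.1279…
Total = A$23,000.00 + A$3,450.0000 + A$5,158.1279… = A$31,608.13

A$31,608.13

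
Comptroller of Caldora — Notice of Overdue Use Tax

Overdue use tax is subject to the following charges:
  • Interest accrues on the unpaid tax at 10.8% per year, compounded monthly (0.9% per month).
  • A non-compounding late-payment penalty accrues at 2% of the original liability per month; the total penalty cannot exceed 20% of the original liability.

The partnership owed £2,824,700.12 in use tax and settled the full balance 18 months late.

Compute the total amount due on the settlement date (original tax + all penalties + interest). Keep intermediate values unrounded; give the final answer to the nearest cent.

Penalty (uncapped): 18 × 2% × £2,824,700.12 = £1,016,892.04…; cap = 20% × £2,824,700.12 = £564,940.02… → penalty = £564,940.02…
Interest: £2,824,700.12 × ((1 + 0.009)^18 − 1) = £2,824,700.12 × 0.1750085… = £494,346.4084…
Total = £2,824,700.12 + £564,940.0240 + £494,346.4084… = £3,883,986.55

£3,883,986.55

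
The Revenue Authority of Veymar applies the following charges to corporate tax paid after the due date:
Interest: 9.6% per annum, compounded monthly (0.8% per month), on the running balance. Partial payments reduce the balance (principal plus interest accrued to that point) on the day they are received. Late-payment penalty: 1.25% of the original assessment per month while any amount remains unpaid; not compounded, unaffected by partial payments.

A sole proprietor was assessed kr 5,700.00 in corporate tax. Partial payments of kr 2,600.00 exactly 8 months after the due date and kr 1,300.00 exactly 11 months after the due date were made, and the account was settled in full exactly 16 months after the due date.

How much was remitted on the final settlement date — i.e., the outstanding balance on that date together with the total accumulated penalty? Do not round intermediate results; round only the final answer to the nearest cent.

kr 3,491.08

Balance at month 8: kr 5,700.0000 × (1 + 0.008)^8 = kr 6,075.1795…
After kr 2,600.00 payment: kr 6,075.1795… − kr 2,600.00 = kr 3,475.1795…
Balance at month 11: kr 3,475.1795… × (1 + 0.008)^3 = kr 3,559.2528…
After kr 1,300.00 payment: kr 3,559.2528… − kr 1,300.00 = kr 2,259.2528…
Balance at month 16: kr 2,259.2528… × (1 + 0.008)^5 = kr 2,351.0804…
Penalty: 16 × 1.25% × kr 5,700.00 = kr 1,140.00
Final settlement = outstanding balance + penalty = kr 2,351.0804… + kr 1,140.00 = kr 3,491.08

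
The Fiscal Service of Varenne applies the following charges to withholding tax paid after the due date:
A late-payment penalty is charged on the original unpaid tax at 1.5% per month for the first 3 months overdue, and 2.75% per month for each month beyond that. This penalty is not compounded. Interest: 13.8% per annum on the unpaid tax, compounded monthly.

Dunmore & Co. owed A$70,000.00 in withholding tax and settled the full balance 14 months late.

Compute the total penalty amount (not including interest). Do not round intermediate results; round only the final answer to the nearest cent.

Penalty, months 1–3: 3 × 1.5% × A$70,000.00 = A$3,150.00
Penalty, months 4–14: 11 × 2.75% × A$70,000.00 = A$21,175.00
Total penalty = A$3,150.00 + A$21,175.00 = A$24,325.00

A$24,325.00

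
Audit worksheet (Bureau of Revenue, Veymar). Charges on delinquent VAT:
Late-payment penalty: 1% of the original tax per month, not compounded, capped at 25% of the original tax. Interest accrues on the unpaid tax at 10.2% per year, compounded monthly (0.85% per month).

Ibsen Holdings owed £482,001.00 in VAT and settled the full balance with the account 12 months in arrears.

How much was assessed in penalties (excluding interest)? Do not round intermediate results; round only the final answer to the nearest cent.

£57,840.12

Penalty: 12 × 1% × £482,001.00 = £57,840.12 (below the 25% cap of £120,500.25)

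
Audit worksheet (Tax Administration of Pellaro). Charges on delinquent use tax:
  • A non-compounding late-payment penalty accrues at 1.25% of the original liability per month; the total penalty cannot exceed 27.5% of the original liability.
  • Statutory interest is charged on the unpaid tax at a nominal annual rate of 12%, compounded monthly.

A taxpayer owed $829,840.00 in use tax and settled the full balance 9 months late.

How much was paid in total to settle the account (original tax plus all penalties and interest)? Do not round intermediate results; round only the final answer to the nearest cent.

$1,000,940.79

Penalty: 9 × 1.25% × $829,840.00 = $93,357.00 (below the 27.5% cap of $228,206.00)
Interest (12%/yr ÷ 12 = 1%/month): $829,840.00 × ((1 + 0.01)^9 − 1) = $77,743.7867…
Total = $829,840.00 + $93,357.0000 + $77,743.7867… = $1,000,940.79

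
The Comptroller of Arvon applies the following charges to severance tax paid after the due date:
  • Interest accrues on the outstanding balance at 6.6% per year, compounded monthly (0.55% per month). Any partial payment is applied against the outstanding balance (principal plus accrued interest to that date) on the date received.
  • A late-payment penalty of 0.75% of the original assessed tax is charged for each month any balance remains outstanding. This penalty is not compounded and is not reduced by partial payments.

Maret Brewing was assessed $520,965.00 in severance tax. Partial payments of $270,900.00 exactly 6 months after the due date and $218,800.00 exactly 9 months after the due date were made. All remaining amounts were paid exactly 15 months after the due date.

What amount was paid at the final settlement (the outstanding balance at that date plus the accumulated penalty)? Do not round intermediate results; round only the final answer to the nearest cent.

Balance at month 6: $520,965.0000 × (1 + 0.0055)^6 = $538,394.9735…
After $270,900.00 payment: $538,394.9735… − $270,900.00 = $267,494.9735…
Balance at month 9: $267,494.9735… × (1 + 0.0055)^3 = $271,932.9603…
After $218,800.00 payment: $271,932.9603… − $218,800.00 = $53,132.9603…
Balance at month 15: $53,132.9603… × (1 + 0.0055)^6 = $54,910.6346…
Penalty: 15 × 0.75% × $520,965.00 = $58,608.56…
Final settlement = outstanding balance + penalty = $54,910.6346… + $58,608.56… = $113,519.20

$113,519.20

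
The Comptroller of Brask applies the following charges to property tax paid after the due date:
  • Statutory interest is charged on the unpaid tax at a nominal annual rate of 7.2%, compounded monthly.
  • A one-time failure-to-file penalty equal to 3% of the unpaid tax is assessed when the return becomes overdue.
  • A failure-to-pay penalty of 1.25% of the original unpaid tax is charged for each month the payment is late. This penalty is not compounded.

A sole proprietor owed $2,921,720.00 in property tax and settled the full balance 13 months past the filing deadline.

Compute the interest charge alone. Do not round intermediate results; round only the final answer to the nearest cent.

Interest (7.2%/yr ÷ 12 = 0.6%/month): $2,921,720.00 × ((1 + 0.006)^13 − 1) = $236,281.5788…

$236,281.58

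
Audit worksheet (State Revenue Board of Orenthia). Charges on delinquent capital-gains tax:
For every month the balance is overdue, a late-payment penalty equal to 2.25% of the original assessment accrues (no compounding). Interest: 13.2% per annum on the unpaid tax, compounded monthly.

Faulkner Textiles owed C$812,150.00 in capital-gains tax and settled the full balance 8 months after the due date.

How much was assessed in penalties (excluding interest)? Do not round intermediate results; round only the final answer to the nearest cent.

C$146,187.00

Late-payment penalty = 2.25% × C$812,150.00 × 8 mo = C$146,187.00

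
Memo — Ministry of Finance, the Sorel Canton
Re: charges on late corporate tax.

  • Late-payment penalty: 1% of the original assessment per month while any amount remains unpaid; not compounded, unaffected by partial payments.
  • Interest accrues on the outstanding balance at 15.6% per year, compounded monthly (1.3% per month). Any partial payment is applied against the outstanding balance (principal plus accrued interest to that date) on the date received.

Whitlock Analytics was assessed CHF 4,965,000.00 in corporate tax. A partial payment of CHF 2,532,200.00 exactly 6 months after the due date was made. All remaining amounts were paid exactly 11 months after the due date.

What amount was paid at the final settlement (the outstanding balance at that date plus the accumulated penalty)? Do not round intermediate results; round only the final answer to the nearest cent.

CHF 3,568,013.76

Balance at month 6: CHF 4,965,000.0000 × (1 + 0.013)^6 = CHF 5,365,076.5753…
After CHF 2,532,200.00 payment: CHF 5,365,076.5753… − CHF 2,532,200.00 = CHF 2,832,876.5753…
Balance at month 11: CHF 2,832,876.5753… × (1 + 0.013)^5 = CHF 3,021,863.7580…
Penalty: 11 × 1% × CHF 4,965,000.00 = CHF 546,150.00
Final settlement = outstanding balance + penalty = CHF 3,021,863.7580… + CHF 546,150.00 = CHF 3,568,013.76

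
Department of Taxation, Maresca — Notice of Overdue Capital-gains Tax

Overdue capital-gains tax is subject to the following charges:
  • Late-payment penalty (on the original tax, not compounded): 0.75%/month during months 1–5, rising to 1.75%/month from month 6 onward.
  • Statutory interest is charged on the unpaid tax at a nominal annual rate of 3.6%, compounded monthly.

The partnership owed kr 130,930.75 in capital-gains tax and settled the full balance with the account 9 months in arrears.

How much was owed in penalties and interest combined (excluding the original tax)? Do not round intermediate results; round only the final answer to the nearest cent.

kr 17,652.91

Penalty, months 1–5: 5 × 0.75% × kr 130,930.75 = kr 4,909.90…
Penalty, months 6–9: 4 × 1.75% × kr 130,930.75 = kr 9,165.15…
Interest (3.6%/yr ÷ 12 = 0.3%/month): kr 130,930.75 × ((1 + 0.003)^9 − 1) = kr 3,577.8501…
Penalties + interest = kr 14,075.0556… + kr 3,577.8501… = kr 17,652.91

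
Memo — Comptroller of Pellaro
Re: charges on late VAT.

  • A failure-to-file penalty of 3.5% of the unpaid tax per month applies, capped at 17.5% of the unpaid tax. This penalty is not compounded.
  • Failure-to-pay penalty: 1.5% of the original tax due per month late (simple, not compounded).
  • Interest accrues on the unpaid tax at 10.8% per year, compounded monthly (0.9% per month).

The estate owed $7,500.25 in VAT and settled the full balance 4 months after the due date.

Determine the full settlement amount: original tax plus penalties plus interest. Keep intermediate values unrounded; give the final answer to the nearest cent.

Failure-to-file: 4 × 3.5% × $7,500.25 = $1,050.04… (under the 17.5% cap)
Failure-to-pay penalty: 4 × 1.5% × $7,500.25 = $450.02…
Interest: $7,500.25 × ((1 + 0.009)^4 − 1) = $7,500.25 × 0.0364889… = $273.6760…
Total = $7,500.25 + $1,500.0500 + $273.6760… = $9,273.98

$9,273.98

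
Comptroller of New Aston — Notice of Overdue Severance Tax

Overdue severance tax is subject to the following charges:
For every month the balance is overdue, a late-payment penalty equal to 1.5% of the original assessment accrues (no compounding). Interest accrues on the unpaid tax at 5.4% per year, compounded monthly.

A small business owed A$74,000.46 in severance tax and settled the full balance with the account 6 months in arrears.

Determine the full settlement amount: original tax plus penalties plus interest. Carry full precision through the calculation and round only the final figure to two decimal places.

A$82,681.13

Late-payment penalty = 1.5% × A$74,000.46 × 6 mo = A$6,660.04…
Interest (5.4%/yr ÷ 12 = 0.45%/month): A$74,000.46 × ((1 + 0.0045)^6 − 1) = A$2,020.6254…
Total = A$74,000.46 + A$6,660.0414 + A$2,020.6254… = A$82,681.13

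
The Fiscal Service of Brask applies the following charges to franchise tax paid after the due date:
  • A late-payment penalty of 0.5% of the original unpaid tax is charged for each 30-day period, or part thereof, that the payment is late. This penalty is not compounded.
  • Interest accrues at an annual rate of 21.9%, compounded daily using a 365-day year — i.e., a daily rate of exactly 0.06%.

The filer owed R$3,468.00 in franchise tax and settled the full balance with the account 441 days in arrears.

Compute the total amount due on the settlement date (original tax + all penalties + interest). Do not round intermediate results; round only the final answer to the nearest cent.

Penalty periods: ⌈441/30⌉ = 15; penalty = 15 × 0.5% × R$3,468.00 = R$260.10
Interest: R$3,468.00 × ((1 + 0.0006)^441 − 1) = R$3,468.00 × 0.30280633… = R$1,050.1323…
Total = R$3,468.00 + R$260.1000 + R$1,050.1323… = R$4,778.23

R$4,778.23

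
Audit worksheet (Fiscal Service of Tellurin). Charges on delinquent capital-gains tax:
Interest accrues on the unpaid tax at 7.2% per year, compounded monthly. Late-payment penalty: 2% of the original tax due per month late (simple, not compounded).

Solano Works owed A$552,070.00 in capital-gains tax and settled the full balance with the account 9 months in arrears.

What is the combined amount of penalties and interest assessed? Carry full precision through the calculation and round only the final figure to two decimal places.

Late-payment penalty: 9 × 2% × A$552,070.00 = A$99,372.60
Interest (7.2%/yr ÷ 12 = 0.6%/month): A$552,070.00 × ((1 + 0.006)^9 − 1) = A$30,537.3702…
Penalties + interest = A$99,372.6000 + A$30,537.3702… = A$129,909.97

A$129,909.97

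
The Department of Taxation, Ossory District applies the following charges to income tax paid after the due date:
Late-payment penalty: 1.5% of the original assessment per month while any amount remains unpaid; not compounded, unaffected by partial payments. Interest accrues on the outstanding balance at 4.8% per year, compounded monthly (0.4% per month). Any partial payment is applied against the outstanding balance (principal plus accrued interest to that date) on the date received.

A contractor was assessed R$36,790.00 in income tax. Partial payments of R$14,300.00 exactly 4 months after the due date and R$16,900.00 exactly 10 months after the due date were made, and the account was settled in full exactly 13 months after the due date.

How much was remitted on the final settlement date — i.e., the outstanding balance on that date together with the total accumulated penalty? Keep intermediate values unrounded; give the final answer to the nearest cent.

Balance at month 4: R$36,790.0000 × (1 + 0.004)^4 = R$37,382.1813…
After R$14,300.00 payment: R$37,382.1813… − R$14,300.00 = R$23,082.1813…
Balance at month 10: R$23,082.1813… × (1 + 0.004)^6 = R$23,641.7230…
After R$16,900.00 payment: R$23,641.7230… − R$16,900.00 = R$6,741.7230…
Balance at month 13: R$6,741.7230… × (1 + 0.004)^3 = R$6,822.9477…
Penalty: 13 × 1.5% × R$36,790.00 = R$7,174.05
Final settlement = outstanding balance + penalty = R$6,822.9477… + R$7,174.05 = R$13,997.00

R$13,997.00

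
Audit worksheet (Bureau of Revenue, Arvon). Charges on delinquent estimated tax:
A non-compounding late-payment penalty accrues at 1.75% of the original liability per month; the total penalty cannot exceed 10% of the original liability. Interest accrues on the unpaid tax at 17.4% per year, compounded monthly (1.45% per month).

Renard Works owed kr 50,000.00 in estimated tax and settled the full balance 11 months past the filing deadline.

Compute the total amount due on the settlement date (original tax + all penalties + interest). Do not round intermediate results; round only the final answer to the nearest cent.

kr 63,579.08

Penalty (uncapped): 11 × 1.75% × kr 50,000.00 = kr 9,625.00; cap = 10% × kr 50,000.00 = kr 5,000.00 → penalty = kr 5,000.00
Interest: kr 50,000.00 × ((1 + 0.0145)^11 − 1) = kr 50,000.00 × 0.1715817… = kr 8,579.0831…
Total = kr 50,000.00 + kr 5,000.0000 + kr 8,579.0831… = kr 63,579.08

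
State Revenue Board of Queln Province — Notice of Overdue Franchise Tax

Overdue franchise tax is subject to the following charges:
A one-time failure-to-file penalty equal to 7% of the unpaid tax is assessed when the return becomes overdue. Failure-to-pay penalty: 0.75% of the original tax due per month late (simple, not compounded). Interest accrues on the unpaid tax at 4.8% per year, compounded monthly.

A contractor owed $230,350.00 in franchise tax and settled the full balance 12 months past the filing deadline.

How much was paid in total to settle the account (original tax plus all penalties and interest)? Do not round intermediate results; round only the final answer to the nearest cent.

$278,509.32

Failure-to-file penalty: 7% × $230,350.00 = $16,124.50
Failure-to-pay penalty: 12 × 0.75% × $230,350.00 = $20,731.50
Interest (4.8%/yr ÷ 12 = 0.4%/month): $230,350.00 × ((1 + 0.004)^12 − 1) = $11,303.3223…
Total = $230,350.00 + $36,856.0000 + $11,303.3223… = $278,509.32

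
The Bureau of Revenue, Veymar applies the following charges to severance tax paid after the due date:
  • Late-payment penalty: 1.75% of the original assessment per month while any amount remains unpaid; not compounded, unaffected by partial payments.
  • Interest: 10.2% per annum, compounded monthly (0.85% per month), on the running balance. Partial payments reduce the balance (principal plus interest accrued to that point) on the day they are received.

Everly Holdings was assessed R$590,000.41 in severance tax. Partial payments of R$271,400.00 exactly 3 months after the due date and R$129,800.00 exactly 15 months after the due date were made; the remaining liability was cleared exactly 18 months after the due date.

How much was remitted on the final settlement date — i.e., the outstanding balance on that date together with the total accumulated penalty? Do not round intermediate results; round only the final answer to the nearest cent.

R$431,669.60

Balance at month 3: R$590,000.4100 × (1 + 0.0085)^3 = R$605,173.6654…
After R$271,400.00 payment: R$605,173.6654… − R$271,400.00 = R$333,773.6654…
Balance at month 15: R$333,773.6654… × (1 + 0.0085)^12 = R$369,456.1486…
After R$129,800.00 payment: R$369,456.1486… − R$129,800.00 = R$239,656.1486…
Balance at month 18: R$239,656.1486… × (1 + 0.0085)^3 = R$245,819.4730…
Penalty: 18 × 1.75% × R$590,000.41 = R$185,850.13…
Final settlement = outstanding balance + penalty = R$245,819.4730… + R$185,850.13… = R$431,669.60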